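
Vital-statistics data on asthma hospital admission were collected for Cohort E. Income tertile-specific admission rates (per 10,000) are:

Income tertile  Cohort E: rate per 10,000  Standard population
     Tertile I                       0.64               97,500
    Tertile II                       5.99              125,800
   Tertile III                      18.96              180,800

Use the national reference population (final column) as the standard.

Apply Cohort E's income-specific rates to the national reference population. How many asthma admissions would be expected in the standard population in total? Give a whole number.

424

Expected asthma admissions = Σ (standard pop × income-specific rate ÷ 10,000)
= 97,500×0.64/10,000 + 125,800×5.99/10,000 + 180,800×18.96/10,000
= 6.24 + 75.35 + 342.80 = 424.39.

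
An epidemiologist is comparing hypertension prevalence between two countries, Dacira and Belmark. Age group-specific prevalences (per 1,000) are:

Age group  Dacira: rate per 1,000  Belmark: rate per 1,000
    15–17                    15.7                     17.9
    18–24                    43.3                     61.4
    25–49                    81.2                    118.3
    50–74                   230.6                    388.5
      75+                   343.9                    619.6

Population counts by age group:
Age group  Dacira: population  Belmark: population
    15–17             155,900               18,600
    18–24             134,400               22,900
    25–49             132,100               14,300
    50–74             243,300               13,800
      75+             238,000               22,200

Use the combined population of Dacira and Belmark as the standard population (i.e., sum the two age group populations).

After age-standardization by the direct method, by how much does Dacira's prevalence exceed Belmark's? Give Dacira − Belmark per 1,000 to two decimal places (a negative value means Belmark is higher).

-121.54

Combined standard total = 995,500; weights = 0.1753, 0.1580, 0.1471, 0.2583, 0.2614.
Dacira: 0.1753×15.7 + 0.1580×43.3 + 0.1471×81.2 + 0.2583×230.6 + 0.2614×343.9 = 170.9779 per 1,000.
Belmark: 0.1753×17.9 + 0.1580×61.4 + 0.1471×118.3 + 0.2583×388.5 + 0.2614×619.6 = 292.5205 per 1,000.
Difference = 170.9779 − 292.5205 = -121.5426.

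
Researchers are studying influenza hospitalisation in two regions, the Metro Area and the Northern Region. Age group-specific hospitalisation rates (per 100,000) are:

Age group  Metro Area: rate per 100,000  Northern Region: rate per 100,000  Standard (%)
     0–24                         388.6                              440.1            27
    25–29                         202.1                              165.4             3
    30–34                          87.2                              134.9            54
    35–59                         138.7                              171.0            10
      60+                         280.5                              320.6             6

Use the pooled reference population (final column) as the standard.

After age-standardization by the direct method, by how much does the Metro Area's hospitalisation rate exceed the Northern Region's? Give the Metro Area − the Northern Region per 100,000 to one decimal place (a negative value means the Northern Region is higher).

-44.2

Standard weights: 0.27, 0.03, 0.54, 0.10, 0.06.
The Metro Area: 0.2700×388.6 + 0.0300×202.1 + 0.5400×87.2 + 0.1000×138.7 + 0.0600×280.5 = 188.7730 per 100,000.
The Northern Region: 0.2700×440.1 + 0.0300×165.4 + 0.5400×134.9 + 0.1000×171.0 + 0.0600×320.6 = 232.9710 per 100,000.
Difference = 188.7730 − 232.9710 = -44.1980.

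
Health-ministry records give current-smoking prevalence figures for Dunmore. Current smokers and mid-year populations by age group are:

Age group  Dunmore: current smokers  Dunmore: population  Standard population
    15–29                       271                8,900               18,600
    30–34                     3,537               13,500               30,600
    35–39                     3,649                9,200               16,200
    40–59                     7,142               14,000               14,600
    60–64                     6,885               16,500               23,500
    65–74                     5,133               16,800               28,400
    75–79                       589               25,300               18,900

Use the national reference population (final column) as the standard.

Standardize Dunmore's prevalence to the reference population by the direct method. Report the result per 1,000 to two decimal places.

274.40

Age-specific rates per 1,000 for Dunmore: 30.449, 262.000, 396.630, 510.143, 417.273, 305.536, 23.281.
Standard total = 150,800; weights = 0.1233, 0.2029, 0.1074, 0.0968, 0.1558, 0.1883, 0.1253.
Standardized rate: 0.1233×30.449 + 0.2029×262.000 + 0.1074×396.630 + 0.0968×510.143 + 0.1558×417.273 + 0.1883×305.536 + 0.1253×23.281 = 274.4044 per 1,000.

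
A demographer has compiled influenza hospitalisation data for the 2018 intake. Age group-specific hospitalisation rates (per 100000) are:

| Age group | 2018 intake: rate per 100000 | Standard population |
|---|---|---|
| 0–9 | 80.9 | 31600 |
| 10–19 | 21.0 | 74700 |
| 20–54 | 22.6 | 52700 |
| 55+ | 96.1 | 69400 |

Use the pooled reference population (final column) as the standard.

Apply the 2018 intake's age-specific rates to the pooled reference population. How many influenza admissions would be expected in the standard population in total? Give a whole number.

120

Expected influenza admissions = Σ (standard pop × age-specific rate ÷ 100000)
= 31600×80.9/100000 + 74700×21.0/100000 + 52700×22.6/100000 + 69400×96.1/100000
= 25.56 + 15.69 + 11.91 + 66.69 = 119.85.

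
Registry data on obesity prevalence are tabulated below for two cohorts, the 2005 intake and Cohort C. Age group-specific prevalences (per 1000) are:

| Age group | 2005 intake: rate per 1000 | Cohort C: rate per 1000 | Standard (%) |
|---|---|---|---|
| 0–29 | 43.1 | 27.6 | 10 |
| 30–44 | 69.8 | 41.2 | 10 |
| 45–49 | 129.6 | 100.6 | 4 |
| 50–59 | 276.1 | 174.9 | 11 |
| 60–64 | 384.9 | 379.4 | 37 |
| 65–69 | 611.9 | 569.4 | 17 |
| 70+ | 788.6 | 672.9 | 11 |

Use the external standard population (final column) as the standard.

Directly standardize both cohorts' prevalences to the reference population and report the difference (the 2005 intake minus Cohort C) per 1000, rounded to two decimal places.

Standard weights: 0.10, 0.10, 0.04, 0.11, 0.37, 0.17, 0.11.
The 2005 intake: 0.1000×43.1 + 0.1000×69.8 + 0.0400×129.6 + 0.1100×276.1 + 0.3700×384.9 + 0.1700×611.9 + 0.1100×788.6 = 380.0270 per 1000.
Cohort C: 0.1000×27.6 + 0.1000×41.2 + 0.0400×100.6 + 0.1100×174.9 + 0.3700×379.4 + 0.1700×569.4 + 0.1100×672.9 = 341.3380 per 1000.
Difference = 380.0270 − 341.3380 = 38.6890.

38.69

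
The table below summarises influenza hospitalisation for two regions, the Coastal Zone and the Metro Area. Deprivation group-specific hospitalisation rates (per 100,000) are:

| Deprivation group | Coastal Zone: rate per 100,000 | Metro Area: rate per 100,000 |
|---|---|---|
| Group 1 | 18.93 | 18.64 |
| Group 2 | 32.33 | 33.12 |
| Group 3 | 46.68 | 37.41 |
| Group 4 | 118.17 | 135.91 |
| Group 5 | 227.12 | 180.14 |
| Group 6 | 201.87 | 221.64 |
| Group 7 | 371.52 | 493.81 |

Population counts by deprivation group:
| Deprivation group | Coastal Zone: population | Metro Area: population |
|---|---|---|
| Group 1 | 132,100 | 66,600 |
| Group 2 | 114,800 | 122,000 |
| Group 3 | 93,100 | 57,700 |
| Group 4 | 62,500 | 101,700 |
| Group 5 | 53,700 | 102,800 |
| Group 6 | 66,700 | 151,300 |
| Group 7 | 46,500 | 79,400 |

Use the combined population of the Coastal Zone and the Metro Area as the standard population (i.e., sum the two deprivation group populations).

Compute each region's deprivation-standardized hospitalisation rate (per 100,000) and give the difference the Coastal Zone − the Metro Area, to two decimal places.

Combined standard total = 1,250,900; weights = 0.1588, 0.1893, 0.1206, 0.1313, 0.1251, 0.1743, 0.1006.
The Coastal Zone: 0.1588×18.93 + 0.1893×32.33 + 0.1206×46.68 + 0.1313×118.17 + 0.1251×227.12 + 0.1743×201.87 + 0.1006×371.52 = 131.2545 per 100,000.
The Metro Area: 0.1588×18.64 + 0.1893×33.12 + 0.1206×37.41 + 0.1313×135.91 + 0.1251×180.14 + 0.1743×221.64 + 0.1006×493.81 = 142.4451 per 100,000.
Difference = 131.2545 − 142.4451 = -11.1905.

-11.19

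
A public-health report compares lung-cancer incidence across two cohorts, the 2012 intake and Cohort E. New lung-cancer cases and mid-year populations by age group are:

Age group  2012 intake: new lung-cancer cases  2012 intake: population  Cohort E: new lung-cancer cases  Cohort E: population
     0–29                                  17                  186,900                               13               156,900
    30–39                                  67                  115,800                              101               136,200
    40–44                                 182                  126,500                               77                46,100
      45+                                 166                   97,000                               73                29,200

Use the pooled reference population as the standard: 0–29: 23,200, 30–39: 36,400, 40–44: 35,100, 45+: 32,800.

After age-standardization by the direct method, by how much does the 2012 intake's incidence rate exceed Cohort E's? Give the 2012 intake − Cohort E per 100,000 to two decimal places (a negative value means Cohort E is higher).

-31.17

Age-specific rates per 100,000 for the 2012 intake: 9.10, 57.86, 143.87, 171.13.
For Cohort E: 8.29, 74.16, 167.03, 250.00.
Standard total = 127,500; weights = 0.1820, 0.2855, 0.2753, 0.2573.
The 2012 intake: 0.1820×9.10 + 0.2855×57.86 + 0.2753×143.87 + 0.2573×171.13 = 101.8057 per 100,000.
Cohort E: 0.1820×8.29 + 0.2855×74.16 + 0.2753×167.03 + 0.2573×250.00 = 132.9740 per 100,000.
Difference = 101.8057 − 132.9740 = -31.1683.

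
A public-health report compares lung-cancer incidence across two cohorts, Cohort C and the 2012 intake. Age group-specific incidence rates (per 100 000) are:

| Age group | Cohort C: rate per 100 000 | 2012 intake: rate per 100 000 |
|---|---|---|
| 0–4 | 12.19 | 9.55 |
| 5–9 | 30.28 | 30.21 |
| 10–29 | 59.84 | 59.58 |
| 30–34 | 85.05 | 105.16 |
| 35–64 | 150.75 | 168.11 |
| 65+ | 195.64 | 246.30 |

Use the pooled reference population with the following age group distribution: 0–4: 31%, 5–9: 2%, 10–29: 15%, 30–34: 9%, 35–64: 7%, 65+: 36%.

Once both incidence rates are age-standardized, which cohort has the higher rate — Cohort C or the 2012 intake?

Standard weights: 0.31, 0.02, 0.15, 0.09, 0.07, 0.36.
Cohort C: 0.3100×12.19 + 0.0200×30.28 + 0.1500×59.84 + 0.0900×85.05 + 0.0700×150.75 + 0.3600×195.64 = 101.9979 per 100 000.
The 2012 intake: 0.3100×9.55 + 0.0200×30.21 + 0.1500×59.58 + 0.0900×105.16 + 0.0700×168.11 + 0.3600×246.30 = 122.4018 per 100 000.

2012 intake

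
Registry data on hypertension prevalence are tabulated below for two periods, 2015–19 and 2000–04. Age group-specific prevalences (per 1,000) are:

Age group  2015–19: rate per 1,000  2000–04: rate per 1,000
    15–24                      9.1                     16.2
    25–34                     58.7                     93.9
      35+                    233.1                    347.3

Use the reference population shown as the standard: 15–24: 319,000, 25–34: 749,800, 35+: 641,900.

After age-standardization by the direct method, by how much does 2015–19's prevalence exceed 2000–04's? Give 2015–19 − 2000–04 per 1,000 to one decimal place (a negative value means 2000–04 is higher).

-59.6

Standard total = 1,710,700; weights = 0.1865, 0.4383, 0.3752.
2015–19: 0.1865×9.1 + 0.4383×58.7 + 0.3752×233.1 = 114.8904 per 1,000.
2000–04: 0.1865×16.2 + 0.4383×93.9 + 0.3752×347.3 = 174.4934 per 1,000.
Difference = 114.8904 − 174.4934 = -59.6030.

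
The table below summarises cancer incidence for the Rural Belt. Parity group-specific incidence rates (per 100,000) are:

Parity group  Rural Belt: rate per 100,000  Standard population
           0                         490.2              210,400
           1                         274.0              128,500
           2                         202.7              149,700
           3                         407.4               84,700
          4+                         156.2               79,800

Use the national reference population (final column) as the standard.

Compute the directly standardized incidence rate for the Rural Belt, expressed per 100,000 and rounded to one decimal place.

330.2

Standard total = 653,100; weights = 0.3222, 0.1968, 0.2292, 0.1297, 0.1222.
Standardized rate: 0.3222×490.2 + 0.1968×274.0 + 0.2292×202.7 + 0.1297×407.4 + 0.1222×156.2 = 330.2141 per 100,000.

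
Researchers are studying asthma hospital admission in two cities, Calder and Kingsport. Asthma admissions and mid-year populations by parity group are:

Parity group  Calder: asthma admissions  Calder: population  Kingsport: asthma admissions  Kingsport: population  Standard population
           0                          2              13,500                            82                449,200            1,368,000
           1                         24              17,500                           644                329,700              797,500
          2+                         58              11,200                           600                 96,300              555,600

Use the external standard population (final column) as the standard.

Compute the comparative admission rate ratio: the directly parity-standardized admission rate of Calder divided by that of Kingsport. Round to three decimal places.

0.792

Parity-specific rates per 10,000 for Calder: 1.48, 13.71, 51.79.
For Kingsport: 1.83, 19.53, 62.31.
Standard total = 2,721,100; weights = 0.5027, 0.2931, 0.2042.
Calder: 0.5027×1.48 + 0.2931×13.71 + 0.2042×51.79 = 15.3379 per 10,000.
Kingsport: 0.5027×1.83 + 0.2931×19.53 + 0.2042×62.31 = 19.3641 per 10,000.
Ratio = 15.3379 ÷ 19.3641 = 0.79208.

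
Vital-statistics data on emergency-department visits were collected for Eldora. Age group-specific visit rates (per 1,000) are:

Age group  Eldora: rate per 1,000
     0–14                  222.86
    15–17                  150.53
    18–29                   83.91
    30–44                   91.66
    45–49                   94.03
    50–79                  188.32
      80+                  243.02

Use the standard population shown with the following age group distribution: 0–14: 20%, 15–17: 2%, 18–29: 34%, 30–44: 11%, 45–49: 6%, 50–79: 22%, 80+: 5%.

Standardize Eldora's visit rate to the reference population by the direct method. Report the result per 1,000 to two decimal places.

145.42

Standard weights: 0.20, 0.02, 0.34, 0.11, 0.06, 0.22, 0.05.
Standardized rate: 0.2000×222.86 + 0.0200×150.53 + 0.3400×83.91 + 0.1100×91.66 + 0.0600×94.03 + 0.2200×188.32 + 0.0500×243.02 = 145.4178 per 1,000.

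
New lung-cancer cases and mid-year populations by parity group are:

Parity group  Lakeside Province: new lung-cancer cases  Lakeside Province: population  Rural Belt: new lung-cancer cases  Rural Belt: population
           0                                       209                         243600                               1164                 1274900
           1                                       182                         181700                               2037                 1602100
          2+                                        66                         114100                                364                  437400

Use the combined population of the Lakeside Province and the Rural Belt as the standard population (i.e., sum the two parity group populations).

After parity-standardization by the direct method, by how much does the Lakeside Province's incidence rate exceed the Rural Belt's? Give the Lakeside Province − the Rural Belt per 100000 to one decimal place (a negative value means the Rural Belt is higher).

Parity-specific rates per 100000 for the Lakeside Province: 85.80, 100.17, 57.84.
For the Rural Belt: 91.30, 127.15, 83.22.
Combined standard total = 3853800; weights = 0.3940, 0.4629, 0.1431.
The Lakeside Province: 0.3940×85.80 + 0.4629×100.17 + 0.1431×57.84 = 88.4471 per 100000.
The Rural Belt: 0.3940×91.30 + 0.4629×127.15 + 0.1431×83.22 = 106.7359 per 100000.
Difference = 88.4471 − 106.7359 = -18.2888.

-18.3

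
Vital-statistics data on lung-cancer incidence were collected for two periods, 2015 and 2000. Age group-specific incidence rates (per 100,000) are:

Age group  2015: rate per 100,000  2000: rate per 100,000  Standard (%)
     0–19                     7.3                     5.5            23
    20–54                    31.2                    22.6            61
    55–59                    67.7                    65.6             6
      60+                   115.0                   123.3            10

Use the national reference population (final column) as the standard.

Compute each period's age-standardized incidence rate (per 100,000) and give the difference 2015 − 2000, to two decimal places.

Standard weights: 0.23, 0.61, 0.06, 0.10.
2015: 0.2300×7.3 + 0.6100×31.2 + 0.0600×67.7 + 0.1000×115.0 = 36.2730 per 100,000.
2000: 0.2300×5.5 + 0.6100×22.6 + 0.0600×65.6 + 0.1000×123.3 = 31.3170 per 100,000.
Difference = 36.2730 − 31.3170 = 4.9560.

4.96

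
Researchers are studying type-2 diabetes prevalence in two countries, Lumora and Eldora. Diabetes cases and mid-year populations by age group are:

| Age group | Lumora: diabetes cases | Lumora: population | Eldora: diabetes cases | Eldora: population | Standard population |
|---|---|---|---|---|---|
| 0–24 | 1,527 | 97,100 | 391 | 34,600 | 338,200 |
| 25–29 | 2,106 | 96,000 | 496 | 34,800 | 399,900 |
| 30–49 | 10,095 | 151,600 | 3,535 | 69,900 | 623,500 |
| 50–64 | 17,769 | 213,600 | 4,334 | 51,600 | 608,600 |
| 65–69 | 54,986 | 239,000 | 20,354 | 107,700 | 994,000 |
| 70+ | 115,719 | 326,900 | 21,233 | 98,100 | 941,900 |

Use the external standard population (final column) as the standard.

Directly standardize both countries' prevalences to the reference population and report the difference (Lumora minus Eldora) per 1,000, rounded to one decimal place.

47.2

Age-specific rates per 1,000 for Lumora: 15.726, 21.938, 66.590, 83.188, 230.067, 353.989.
For Eldora: 11.301, 14.253, 50.572, 83.992, 188.988, 216.442.
Standard total = 3,906,100; weights = 0.0866, 0.1024, 0.1596, 0.1558, 0.2545, 0.2411.
Lumora: 0.0866×15.726 + 0.1024×21.938 + 0.1596×66.590 + 0.1558×83.188 + 0.2545×230.067 + 0.2411×353.989 = 171.1034 per 1,000.
Eldora: 0.0866×11.301 + 0.1024×14.253 + 0.1596×50.572 + 0.1558×83.992 + 0.2545×188.988 + 0.2411×216.442 = 123.8812 per 1,000.
Difference = 171.1034 − 123.8812 = 47.2223.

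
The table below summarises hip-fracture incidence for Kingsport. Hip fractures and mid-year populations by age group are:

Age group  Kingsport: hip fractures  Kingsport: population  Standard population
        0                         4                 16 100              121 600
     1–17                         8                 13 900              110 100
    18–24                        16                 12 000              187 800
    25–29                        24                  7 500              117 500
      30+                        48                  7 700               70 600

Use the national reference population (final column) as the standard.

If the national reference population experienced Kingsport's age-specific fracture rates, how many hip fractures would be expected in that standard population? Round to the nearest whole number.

1160

Age-specific rates per 100 000 for Kingsport: 24.84, 57.55, 133.33, 320.00, 623.38.
Expected hip fractures = Σ (standard pop × age-specific rate ÷ 100 000)
= 121 600×24.84/100 000 + 110 100×57.55/100 000 + 187 800×133.33/100 000 + 117 500×320.00/100 000 + 70 600×623.38/100 000
= 30.21 + 63.37 + 250.40 + 376.00 + 440.10 = 1160.08.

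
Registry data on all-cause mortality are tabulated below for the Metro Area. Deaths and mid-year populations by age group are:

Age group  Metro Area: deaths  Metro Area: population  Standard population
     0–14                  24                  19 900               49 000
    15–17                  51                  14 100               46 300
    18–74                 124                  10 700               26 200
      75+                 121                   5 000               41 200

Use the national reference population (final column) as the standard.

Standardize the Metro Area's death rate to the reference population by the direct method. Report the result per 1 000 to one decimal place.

Age-specific rates per 1 000 for the Metro Area: 1.206, 3.617, 11.589, 24.200.
Standard total = 162 700; weights = 0.3012, 0.2846, 0.1610, 0.2532.
Standardized rate: 0.3012×1.206 + 0.2846×3.617 + 0.1610×11.589 + 0.2532×24.200 = 9.3868 per 1 000.

9.4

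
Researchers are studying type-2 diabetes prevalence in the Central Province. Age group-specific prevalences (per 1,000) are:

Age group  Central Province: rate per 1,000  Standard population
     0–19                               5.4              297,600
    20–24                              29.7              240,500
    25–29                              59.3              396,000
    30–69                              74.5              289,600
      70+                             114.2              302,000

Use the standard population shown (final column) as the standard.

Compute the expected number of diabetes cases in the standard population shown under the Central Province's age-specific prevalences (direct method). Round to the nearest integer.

Expected diabetes cases = Σ (standard pop × age-specific rate ÷ 1,000)
= 297,600×5.4/1,000 + 240,500×29.7/1,000 + 396,000×59.3/1,000 + 289,600×74.5/1,000 + 302,000×114.2/1,000
= 1607.04 + 7142.85 + 23482.80 + 21575.20 + 34488.40 = 88296.29.

88296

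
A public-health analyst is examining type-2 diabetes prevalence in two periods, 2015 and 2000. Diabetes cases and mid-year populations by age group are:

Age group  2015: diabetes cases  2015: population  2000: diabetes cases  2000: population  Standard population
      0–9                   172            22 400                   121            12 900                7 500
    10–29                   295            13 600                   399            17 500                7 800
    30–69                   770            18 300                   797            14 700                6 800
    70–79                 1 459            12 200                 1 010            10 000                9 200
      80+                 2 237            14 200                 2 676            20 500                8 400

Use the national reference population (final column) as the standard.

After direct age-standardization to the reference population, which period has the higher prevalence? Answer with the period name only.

Age-specific rates per 1 000 for 2015: 7.679, 21.691, 42.077, 119.590, 157.535.
For 2000: 9.380, 22.800, 54.218, 101.000, 130.537.
Standard total = 39 700; weights = 0.1889, 0.1965, 0.1713, 0.2317, 0.2116.
2015: 0.1889×7.679 + 0.1965×21.691 + 0.1713×42.077 + 0.2317×119.590 + 0.2116×157.535 = 73.9654 per 1 000.
2000: 0.1889×9.380 + 0.1965×22.800 + 0.1713×54.218 + 0.2317×101.000 + 0.2116×130.537 = 66.5636 per 1 000.
The crude rates (61.13 vs 66.18) would put 2000 higher, but that reflects its age composition; once standardized to a common age structure, 2015 has the higher underlying rate.

2015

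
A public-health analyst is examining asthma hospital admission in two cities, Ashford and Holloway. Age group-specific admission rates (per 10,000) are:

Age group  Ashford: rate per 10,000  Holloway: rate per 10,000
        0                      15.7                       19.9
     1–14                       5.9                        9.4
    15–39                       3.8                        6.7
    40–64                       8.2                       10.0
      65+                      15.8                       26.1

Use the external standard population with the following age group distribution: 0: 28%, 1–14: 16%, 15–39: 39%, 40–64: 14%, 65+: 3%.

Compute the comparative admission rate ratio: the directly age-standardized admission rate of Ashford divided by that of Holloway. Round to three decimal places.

Standard weights: 0.28, 0.16, 0.39, 0.14, 0.03.
Ashford: 0.2800×15.7 + 0.1600×5.9 + 0.3900×3.8 + 0.1400×8.2 + 0.0300×15.8 = 8.4440 per 10,000.
Holloway: 0.2800×19.9 + 0.1600×9.4 + 0.3900×6.7 + 0.1400×10.0 + 0.0300×26.1 = 11.8720 per 10,000.
Ratio = 8.4440 ÷ 11.8720 = 0.71125.

0.711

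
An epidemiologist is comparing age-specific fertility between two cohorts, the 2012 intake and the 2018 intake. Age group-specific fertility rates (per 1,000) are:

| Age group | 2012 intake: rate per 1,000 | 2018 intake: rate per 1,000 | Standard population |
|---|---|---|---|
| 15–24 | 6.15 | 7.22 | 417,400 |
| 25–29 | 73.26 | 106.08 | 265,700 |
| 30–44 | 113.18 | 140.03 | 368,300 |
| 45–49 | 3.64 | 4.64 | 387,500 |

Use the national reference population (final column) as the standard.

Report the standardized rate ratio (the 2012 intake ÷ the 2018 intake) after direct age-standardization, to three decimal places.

0.770

Standard total = 1,438,900; weights = 0.2901, 0.1847, 0.2560, 0.2693.
The 2012 intake: 0.2901×6.15 + 0.1847×73.26 + 0.2560×113.18 + 0.2693×3.64 = 45.2616 per 1,000.
The 2018 intake: 0.2901×7.22 + 0.1847×106.08 + 0.2560×140.03 + 0.2693×4.64 = 58.7742 per 1,000.
Ratio = 45.2616 ÷ 58.7742 = 0.77009.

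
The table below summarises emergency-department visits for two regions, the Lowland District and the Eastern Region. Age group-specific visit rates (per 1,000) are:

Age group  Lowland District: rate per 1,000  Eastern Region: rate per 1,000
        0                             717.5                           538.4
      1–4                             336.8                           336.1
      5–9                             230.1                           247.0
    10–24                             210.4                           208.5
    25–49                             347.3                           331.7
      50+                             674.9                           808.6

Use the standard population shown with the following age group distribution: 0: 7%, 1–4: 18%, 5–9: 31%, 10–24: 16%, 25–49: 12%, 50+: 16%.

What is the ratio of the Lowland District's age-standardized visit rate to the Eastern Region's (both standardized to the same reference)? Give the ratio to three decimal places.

0.969

Standard weights: 0.07, 0.18, 0.31, 0.16, 0.12, 0.16.
The Lowland District: 0.0700×717.5 + 0.1800×336.8 + 0.3100×230.1 + 0.1600×210.4 + 0.1200×347.3 + 0.1600×674.9 = 365.5040 per 1,000.
The Eastern Region: 0.0700×538.4 + 0.1800×336.1 + 0.3100×247.0 + 0.1600×208.5 + 0.1200×331.7 + 0.1600×808.6 = 377.2960 per 1,000.
Ratio = 365.5040 ÷ 377.2960 = 0.96875.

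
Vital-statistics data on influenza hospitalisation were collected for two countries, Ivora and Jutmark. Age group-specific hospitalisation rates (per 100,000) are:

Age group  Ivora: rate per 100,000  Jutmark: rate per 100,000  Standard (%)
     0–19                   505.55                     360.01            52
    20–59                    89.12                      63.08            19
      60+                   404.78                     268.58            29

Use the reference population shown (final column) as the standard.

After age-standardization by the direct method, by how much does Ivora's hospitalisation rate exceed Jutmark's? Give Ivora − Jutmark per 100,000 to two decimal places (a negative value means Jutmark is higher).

Standard weights: 0.52, 0.19, 0.29.
Ivora: 0.5200×505.55 + 0.1900×89.12 + 0.2900×404.78 = 397.2050 per 100,000.
Jutmark: 0.5200×360.01 + 0.1900×63.08 + 0.2900×268.58 = 277.0786 per 100,000.
Difference = 397.2050 − 277.0786 = 120.1264.

120.13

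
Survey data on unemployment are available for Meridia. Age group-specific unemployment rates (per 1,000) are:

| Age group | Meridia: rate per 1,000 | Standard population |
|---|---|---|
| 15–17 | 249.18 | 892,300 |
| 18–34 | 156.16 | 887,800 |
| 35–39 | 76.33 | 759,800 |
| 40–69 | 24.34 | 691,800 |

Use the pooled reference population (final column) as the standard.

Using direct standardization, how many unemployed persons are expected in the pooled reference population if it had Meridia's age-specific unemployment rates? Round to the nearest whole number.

Expected unemployed persons = Σ (standard pop × age-specific rate ÷ 1,000)
= 892,300×249.18/1,000 + 887,800×156.16/1,000 + 759,800×76.33/1,000 + 691,800×24.34/1,000
= 222343.31 + 138638.85 + 57995.53 + 16838.41 = 435816.11.

435816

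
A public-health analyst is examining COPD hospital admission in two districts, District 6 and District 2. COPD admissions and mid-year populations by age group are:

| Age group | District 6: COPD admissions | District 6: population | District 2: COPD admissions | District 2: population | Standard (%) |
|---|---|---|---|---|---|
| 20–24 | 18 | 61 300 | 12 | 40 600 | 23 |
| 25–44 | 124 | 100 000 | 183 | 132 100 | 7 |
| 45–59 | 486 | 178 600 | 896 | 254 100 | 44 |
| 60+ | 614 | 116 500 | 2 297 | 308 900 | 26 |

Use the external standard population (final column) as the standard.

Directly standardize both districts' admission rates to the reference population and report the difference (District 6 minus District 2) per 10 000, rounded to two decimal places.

-9.28

Age-specific rates per 10 000 for District 6: 2.94, 12.40, 27.21, 52.70.
For District 2: 2.96, 13.85, 35.26, 74.36.
Standard weights: 0.23, 0.07, 0.44, 0.26.
District 6: 0.2300×2.94 + 0.0700×12.40 + 0.4400×27.21 + 0.2600×52.70 = 27.2195 per 10 000.
District 2: 0.2300×2.96 + 0.0700×13.85 + 0.4400×35.26 + 0.2600×74.36 = 36.4984 per 10 000.
Difference = 27.2195 − 36.4984 = -9.2789.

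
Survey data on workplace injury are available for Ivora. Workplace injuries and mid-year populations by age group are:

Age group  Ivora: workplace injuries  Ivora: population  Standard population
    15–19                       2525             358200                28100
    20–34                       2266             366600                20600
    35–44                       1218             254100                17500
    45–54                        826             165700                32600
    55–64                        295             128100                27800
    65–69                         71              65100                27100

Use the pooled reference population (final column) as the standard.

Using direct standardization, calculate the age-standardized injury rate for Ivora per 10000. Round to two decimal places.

Age-specific rates per 10000 for Ivora: 70.49, 61.81, 47.93, 49.85, 23.03, 10.91.
Standard total = 153700; weights = 0.1828, 0.1340, 0.1139, 0.2121, 0.1809, 0.1763.
Standardized rate: 0.1828×70.49 + 0.1340×61.81 + 0.1139×47.93 + 0.2121×49.85 + 0.1809×23.03 + 0.1763×10.91 = 43.2909 per 10000.

43.29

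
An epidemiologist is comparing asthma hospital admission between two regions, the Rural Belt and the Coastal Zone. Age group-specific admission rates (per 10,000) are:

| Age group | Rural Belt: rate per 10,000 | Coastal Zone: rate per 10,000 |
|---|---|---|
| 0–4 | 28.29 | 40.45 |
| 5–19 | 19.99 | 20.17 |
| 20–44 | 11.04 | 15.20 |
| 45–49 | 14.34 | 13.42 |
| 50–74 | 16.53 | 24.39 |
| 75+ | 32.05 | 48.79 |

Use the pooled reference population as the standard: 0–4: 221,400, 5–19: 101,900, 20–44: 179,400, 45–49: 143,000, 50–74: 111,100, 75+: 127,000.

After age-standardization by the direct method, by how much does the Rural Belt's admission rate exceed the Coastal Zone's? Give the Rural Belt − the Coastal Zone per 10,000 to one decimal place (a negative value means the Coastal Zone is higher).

-7.2

Standard total = 883,800; weights = 0.2505, 0.1153, 0.2030, 0.1618, 0.1257, 0.1437.
The Rural Belt: 0.2505×28.29 + 0.1153×19.99 + 0.2030×11.04 + 0.1618×14.34 + 0.1257×16.53 + 0.1437×32.05 = 20.6364 per 10,000.
The Coastal Zone: 0.2505×40.45 + 0.1153×20.17 + 0.2030×15.20 + 0.1618×13.42 + 0.1257×24.39 + 0.1437×48.79 = 27.7924 per 10,000.
Difference = 20.6364 − 27.7924 = -7.1561.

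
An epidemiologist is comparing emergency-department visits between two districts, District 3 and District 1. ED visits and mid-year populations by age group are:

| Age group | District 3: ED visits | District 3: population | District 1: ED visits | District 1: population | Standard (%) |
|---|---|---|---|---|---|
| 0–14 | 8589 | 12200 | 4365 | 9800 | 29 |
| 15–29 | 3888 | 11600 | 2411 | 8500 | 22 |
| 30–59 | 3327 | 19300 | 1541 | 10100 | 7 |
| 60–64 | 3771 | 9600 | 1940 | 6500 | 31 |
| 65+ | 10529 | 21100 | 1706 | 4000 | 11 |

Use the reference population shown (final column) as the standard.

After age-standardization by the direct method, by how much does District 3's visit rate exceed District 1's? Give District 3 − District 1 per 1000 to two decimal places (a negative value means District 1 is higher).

124.94

Age-specific rates per 1000 for District 3: 704.016, 335.172, 172.383, 392.812, 499.005.
For District 1: 445.408, 283.647, 152.574, 298.462, 426.500.
Standard weights: 0.29, 0.22, 0.07, 0.31, 0.11.
District 3: 0.2900×704.016 + 0.2200×335.172 + 0.0700×172.383 + 0.3100×392.812 + 0.1100×499.005 = 466.6319 per 1000.
District 1: 0.2900×445.408 + 0.2200×283.647 + 0.0700×152.574 + 0.3100×298.462 + 0.1100×426.500 = 341.6890 per 1000.
Difference = 466.6319 − 341.6890 = 124.9429.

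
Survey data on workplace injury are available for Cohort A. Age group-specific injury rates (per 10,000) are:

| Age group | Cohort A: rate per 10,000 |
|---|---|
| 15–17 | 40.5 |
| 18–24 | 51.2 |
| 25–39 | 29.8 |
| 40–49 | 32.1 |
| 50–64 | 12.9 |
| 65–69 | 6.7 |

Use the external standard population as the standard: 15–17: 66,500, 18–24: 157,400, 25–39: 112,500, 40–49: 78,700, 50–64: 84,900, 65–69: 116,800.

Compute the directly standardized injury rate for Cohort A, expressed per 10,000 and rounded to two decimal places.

30.01

Standard total = 616,800; weights = 0.1078, 0.2552, 0.1824, 0.1276, 0.1376, 0.1894.
Standardized rate: 0.1078×40.5 + 0.2552×51.2 + 0.1824×29.8 + 0.1276×32.1 + 0.1376×12.9 + 0.1894×6.7 = 30.0076 per 10,000.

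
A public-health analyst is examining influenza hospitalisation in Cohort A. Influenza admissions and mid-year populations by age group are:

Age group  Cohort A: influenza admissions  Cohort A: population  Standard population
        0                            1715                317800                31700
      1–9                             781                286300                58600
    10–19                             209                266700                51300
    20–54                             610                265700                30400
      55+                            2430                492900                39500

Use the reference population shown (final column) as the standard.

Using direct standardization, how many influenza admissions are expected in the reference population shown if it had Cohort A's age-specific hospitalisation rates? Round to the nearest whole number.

Age-specific rates per 100000 for Cohort A: 539.65, 272.79, 78.37, 229.58, 493.00.
Expected influenza admissions = Σ (standard pop × age-specific rate ÷ 100000)
= 31700×539.65/100000 + 58600×272.79/100000 + 51300×78.37/100000 + 30400×229.58/100000 + 39500×493.00/100000
= 171.07 + 159.86 + 40.20 + 69.79 + 194.74 = 635.65.

636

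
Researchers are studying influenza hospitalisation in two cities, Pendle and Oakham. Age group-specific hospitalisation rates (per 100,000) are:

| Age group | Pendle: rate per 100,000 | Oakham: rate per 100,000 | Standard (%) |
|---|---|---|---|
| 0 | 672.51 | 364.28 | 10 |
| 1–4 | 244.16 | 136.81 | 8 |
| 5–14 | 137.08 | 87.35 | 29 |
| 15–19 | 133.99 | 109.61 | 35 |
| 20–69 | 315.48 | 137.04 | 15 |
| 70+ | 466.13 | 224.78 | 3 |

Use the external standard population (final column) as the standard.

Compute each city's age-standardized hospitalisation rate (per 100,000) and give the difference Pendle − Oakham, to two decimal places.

96.37

Standard weights: 0.10, 0.08, 0.29, 0.35, 0.15, 0.03.
Pendle: 0.1000×672.51 + 0.0800×244.16 + 0.2900×137.08 + 0.3500×133.99 + 0.1500×315.48 + 0.0300×466.13 = 234.7394 per 100,000.
Oakham: 0.1000×364.28 + 0.0800×136.81 + 0.2900×87.35 + 0.3500×109.61 + 0.1500×137.04 + 0.0300×224.78 = 138.3672 per 100,000.
Difference = 234.7394 − 138.3672 = 96.3722.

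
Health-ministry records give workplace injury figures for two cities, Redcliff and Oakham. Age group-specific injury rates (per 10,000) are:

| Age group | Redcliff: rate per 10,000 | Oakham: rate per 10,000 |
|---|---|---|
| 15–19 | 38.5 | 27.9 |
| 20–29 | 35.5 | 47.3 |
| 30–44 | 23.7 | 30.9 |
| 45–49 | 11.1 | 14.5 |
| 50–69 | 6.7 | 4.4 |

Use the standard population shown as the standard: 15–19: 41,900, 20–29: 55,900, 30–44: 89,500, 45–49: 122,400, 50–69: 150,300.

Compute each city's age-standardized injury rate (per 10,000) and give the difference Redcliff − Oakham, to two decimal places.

Standard total = 460,000; weights = 0.0911, 0.1215, 0.1946, 0.2661, 0.3267.
Redcliff: 0.0911×38.5 + 0.1215×35.5 + 0.1946×23.7 + 0.2661×11.1 + 0.3267×6.7 = 17.5748 per 10,000.
Oakham: 0.0911×27.9 + 0.1215×47.3 + 0.1946×30.9 + 0.2661×14.5 + 0.3267×4.4 = 19.5973 per 10,000.
Difference = 17.5748 − 19.5973 = -2.0225.

-2.02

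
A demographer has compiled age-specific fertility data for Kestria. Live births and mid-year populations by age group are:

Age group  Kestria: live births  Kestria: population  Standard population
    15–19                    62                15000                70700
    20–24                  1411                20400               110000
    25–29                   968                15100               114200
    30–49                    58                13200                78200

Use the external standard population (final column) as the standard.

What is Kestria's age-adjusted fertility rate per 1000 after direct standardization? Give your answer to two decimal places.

Age-specific rates per 1000 for Kestria: 4.133, 69.167, 64.106, 4.394.
Standard total = 373100; weights = 0.1895, 0.2948, 0.3061, 0.2096.
Standardized rate: 0.1895×4.133 + 0.2948×69.167 + 0.3061×64.106 + 0.2096×4.394 = 41.7182 per 1000.

41.72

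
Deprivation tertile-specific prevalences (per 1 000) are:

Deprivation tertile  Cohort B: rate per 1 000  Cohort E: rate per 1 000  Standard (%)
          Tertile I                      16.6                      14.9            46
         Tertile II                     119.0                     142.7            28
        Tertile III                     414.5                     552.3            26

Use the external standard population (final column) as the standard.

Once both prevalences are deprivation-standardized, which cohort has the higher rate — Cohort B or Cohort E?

Cohort E

Standard weights: 0.46, 0.28, 0.26.
Cohort B: 0.4600×16.6 + 0.2800×119.0 + 0.2600×414.5 = 148.7260 per 1 000.
Cohort E: 0.4600×14.9 + 0.2800×142.7 + 0.2600×552.3 = 190.4080 per 1 000.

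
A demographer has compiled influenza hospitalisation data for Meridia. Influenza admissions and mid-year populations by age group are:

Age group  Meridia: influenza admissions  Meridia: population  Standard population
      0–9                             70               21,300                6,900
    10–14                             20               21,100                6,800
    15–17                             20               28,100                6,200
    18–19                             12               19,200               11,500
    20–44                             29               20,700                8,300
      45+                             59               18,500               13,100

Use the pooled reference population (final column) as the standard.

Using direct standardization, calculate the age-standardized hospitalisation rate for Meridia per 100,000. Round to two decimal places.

Age-specific rates per 100,000 for Meridia: 328.64, 94.79, 71.17, 62.50, 140.10, 318.92.
Standard total = 52,800; weights = 0.1307, 0.1288, 0.1174, 0.2178, 0.1572, 0.2481.
Standardized rate: 0.1307×328.64 + 0.1288×94.79 + 0.1174×71.17 + 0.2178×62.50 + 0.1572×140.10 + 0.2481×318.92 = 178.2732 per 100,000.

178.27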